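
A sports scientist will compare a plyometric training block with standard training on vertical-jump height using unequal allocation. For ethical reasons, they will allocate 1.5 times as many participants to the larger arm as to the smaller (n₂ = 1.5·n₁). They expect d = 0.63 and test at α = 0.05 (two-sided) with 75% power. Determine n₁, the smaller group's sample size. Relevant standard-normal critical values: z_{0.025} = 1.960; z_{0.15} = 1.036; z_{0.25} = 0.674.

With allocation ratio k = n₂/n₁ = 1.5, Var(x̄₁−x̄₂) = σ²(1/n₁ + 1/(k·n₁)) = σ²·(k+1)/(k·n₁).
So n₁ = (1 + 1/k)·((z_{α/2} + z_β)/d)² = 1.667 × (2.634/0.63)².
n₁ = 1.667 × 17.48 = 29.1.
Round up: n₁ = 30, giving n₂ = 1.5 × 30 = 45.

n₁ = 30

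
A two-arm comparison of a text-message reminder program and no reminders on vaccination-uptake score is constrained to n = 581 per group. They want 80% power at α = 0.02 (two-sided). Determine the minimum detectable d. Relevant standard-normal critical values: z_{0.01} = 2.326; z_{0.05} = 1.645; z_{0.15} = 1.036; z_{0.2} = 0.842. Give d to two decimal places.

d_min ≈ 0.19

For two independent groups of n = 581 each: d_min = (z_{α/2} + z_β)·√(2/n).
z-sum = 2.326 + 0.842 = 3.168.
d_min = 3.168 × √(2/581) = 3.168 × 0.0587 = 0.186.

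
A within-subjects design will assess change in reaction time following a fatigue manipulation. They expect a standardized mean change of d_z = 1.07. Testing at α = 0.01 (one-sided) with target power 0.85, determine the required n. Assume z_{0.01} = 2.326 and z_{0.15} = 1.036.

n = 10 pairs

For a paired (one-sample on differences) test: n = ((z_{α} + z_β) / d)².
z_{α} + z_β = 2.326 + 1.036 = 3.362.
n = (3.362 / 1.07)² = 3.142² = 9.87.
Round up.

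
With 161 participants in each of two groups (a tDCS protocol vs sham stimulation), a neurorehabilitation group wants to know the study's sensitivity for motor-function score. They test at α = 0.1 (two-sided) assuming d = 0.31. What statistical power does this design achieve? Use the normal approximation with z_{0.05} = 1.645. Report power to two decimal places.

power ≈ 0.87

For two equal groups, power = Φ(d·√(n/2) − z_{α/2}).
d·√(n/2) = 0.31 × √(161/2) = 0.31 × 8.972 = 2.781.
z_β = 2.781 − 1.645 = 1.136.
Power = Φ(1.136) = 0.872.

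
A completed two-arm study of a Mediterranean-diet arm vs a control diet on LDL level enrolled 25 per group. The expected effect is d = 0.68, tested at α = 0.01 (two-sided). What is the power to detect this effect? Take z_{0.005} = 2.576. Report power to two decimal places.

power ≈ 0.43

For two equal groups, power = Φ(d·√(n/2) − z_{α/2}).
d·√(n/2) = 0.68 × √(25/2) = 0.68 × 3.536 = 2.404.
z_β = 2.404 − 2.576 = -0.172.
Power = Φ(-0.172) = 0.432.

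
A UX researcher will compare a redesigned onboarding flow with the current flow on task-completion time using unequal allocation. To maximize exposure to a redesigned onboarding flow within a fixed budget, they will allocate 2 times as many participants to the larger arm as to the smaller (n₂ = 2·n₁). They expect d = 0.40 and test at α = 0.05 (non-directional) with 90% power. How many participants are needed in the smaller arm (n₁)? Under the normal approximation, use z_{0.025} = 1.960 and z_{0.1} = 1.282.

n₁ = 99

With allocation ratio k = n₂/n₁ = 2, Var(x̄₁−x̄₂) = σ²(1/n₁ + 1/(k·n₁)) = σ²·(k+1)/(k·n₁).
So n₁ = (1 + 1/k)·((z_{α/2} + z_β)/d)² = 1.500 × (3.242/0.40)².
n₁ = 1.500 × 65.69 = 98.5.
Round up: n₁ = 99, giving n₂ = 2 × 99 = 198.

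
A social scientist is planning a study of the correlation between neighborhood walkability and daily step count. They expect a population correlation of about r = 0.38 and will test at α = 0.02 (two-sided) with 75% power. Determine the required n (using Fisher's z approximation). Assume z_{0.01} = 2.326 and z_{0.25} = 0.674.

Fisher's z: C = ½·ln((1+r)/(1−r)) = ½·ln(2.2258) = 0.4001.
n = ((z_{α/2} + z_β)/C)² + 3.
(2.326 + 0.674) / 0.4001 = 3.000 / 0.4001 = 7.498.
n = 7.498² + 3 = 56.22 + 3 = 59.2.
Round up.

n = 60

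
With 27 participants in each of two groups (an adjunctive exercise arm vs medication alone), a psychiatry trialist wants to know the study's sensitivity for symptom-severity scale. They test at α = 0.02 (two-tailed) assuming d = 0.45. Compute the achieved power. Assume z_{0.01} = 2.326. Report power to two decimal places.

power ≈ 0.25

For two equal groups, power = Φ(d·√(n/2) − z_{α/2}).
d·√(n/2) = 0.45 × √(27/2) = 0.45 × 3.674 = 1.653.
z_β = 1.653 − 2.326 = -0.673.
Power = Φ(-0.673) = 0.251.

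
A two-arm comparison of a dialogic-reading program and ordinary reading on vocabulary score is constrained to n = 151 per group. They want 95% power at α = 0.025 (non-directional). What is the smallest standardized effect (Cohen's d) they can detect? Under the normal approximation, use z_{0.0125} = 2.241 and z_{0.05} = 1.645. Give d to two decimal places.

d_min ≈ 0.45

For two independent groups of n = 151 each: d_min = (z_{α/2} + z_β)·√(2/n).
z-sum = 2.241 + 1.645 = 3.886.
d_min = 3.886 × √(2/151) = 3.886 × 0.1151 = 0.447.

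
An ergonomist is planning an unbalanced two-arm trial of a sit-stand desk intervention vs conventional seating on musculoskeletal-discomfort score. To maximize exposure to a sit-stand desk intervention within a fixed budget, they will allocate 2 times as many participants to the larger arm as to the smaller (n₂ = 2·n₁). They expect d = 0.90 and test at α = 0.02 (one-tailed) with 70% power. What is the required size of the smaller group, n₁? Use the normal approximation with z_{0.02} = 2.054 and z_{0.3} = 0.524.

With allocation ratio k = n₂/n₁ = 2, Var(x̄₁−x̄₂) = σ²(1/n₁ + 1/(k·n₁)) = σ²·(k+1)/(k·n₁).
So n₁ = (1 + 1/k)·((z_{α} + z_β)/d)² = 1.500 × (2.578/0.90)².
n₁ = 1.500 × 8.21 = 12.3.
Round up: n₁ = 13, giving n₂ = 2 × 13 = 26.

n₁ = 13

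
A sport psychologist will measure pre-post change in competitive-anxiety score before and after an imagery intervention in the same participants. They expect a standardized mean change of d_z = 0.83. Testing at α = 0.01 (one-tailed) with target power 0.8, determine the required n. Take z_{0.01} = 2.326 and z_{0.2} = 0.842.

For a paired (one-sample on differences) test: n = ((z_{α} + z_β) / d)².
z_{α} + z_β = 2.326 + 0.842 = 3.168.
n = (3.168 / 0.83)² = 3.817² = 14.57.
Round up.

n = 15 pairs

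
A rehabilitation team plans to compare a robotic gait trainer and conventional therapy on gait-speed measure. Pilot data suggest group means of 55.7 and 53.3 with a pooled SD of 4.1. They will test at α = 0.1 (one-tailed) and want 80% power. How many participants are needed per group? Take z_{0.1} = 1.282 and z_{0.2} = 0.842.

Cohen's d = |M₁ − M₂| / SD_pooled = |55.7 − 53.3| / 4.1 = 2.4 / 4.1 = 0.585.
For two independent groups with equal n: n = 2·((z_{α} + z_β) / d)².
z_{α} + z_β = 1.282 + 0.842 = 2.124.
n = 2 × (2.124 / 0.585)² = 2 × 3.631² = 2 × 13.18 = 26.4.
Round up to the next whole participant.

n = 27 per group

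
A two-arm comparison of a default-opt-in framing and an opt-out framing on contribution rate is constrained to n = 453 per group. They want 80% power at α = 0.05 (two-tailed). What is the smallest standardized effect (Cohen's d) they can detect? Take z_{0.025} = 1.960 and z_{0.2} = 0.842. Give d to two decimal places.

d_min ≈ 0.19

For two independent groups of n = 453 each: d_min = (z_{α/2} + z_β)·√(2/n).
z-sum = 1.960 + 0.842 = 2.802.
d_min = 2.802 × √(2/453) = 2.802 × 0.0664 = 0.186.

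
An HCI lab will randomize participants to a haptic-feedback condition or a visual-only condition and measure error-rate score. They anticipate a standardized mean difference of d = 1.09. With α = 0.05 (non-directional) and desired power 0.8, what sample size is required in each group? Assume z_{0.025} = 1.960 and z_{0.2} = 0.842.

n = 14 per group

For two independent groups with equal n: n = 2·((z_{α/2} + z_β) / d)².
z_{α/2} + z_β = 1.960 + 0.842 = 2.802.
n = 2 × (2.802 / 1.09)² = 2 × 2.571² = 2 × 6.61 = 13.2.
Round up to the next whole participant.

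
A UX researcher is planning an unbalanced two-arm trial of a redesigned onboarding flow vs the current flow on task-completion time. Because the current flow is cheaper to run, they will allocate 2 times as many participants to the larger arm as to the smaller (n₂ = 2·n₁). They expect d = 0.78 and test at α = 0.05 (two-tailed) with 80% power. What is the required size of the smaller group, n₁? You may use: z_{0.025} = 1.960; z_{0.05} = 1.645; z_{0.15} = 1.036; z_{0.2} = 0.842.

With allocation ratio k = n₂/n₁ = 2, Var(x̄₁−x̄₂) = σ²(1/n₁ + 1/(k·n₁)) = σ²·(k+1)/(k·n₁).
So n₁ = (1 + 1/k)·((z_{α/2} + z_β)/d)² = 1.500 × (2.802/0.78)².
n₁ = 1.500 × 12.90 = 19.4.
Round up: n₁ = 20, giving n₂ = 2 × 20 = 40.

n₁ = 20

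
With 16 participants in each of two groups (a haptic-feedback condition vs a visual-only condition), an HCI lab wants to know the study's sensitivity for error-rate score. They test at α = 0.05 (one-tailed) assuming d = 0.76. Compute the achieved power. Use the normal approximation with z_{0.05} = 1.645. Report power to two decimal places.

power ≈ 0.69

For two equal groups, power = Φ(d·√(n/2) − z_{α}).
d·√(n/2) = 0.76 × √(16/2) = 0.76 × 2.828 = 2.150.
z_β = 2.150 − 1.645 = 0.505.
Power = Φ(0.505) = 0.693.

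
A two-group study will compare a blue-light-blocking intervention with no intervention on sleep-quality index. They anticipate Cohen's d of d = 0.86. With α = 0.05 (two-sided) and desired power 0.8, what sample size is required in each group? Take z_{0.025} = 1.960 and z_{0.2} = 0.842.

n = 22 per group

For two independent groups with equal n: n = 2·((z_{α/2} + z_β) / d)².
z_{α/2} + z_β = 1.960 + 0.842 = 2.802.
n = 2 × (2.802 / 0.86)² = 2 × 3.258² = 2 × 10.62 = 21.2.
Round up to the next whole participant.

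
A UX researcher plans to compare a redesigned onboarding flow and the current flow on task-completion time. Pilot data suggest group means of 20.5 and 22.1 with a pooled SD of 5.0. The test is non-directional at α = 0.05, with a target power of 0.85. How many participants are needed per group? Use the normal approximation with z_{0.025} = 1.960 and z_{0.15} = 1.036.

Cohen's d = |M₁ − M₂| / SD_pooled = |20.5 − 22.1| / 5.0 = 1.6 / 5.0 = 0.320.
For two independent groups with equal n: n = 2·((z_{α/2} + z_β) / d)².
z_{α/2} + z_β = 1.960 + 1.036 = 2.996.
n = 2 × (2.996 / 0.320)² = 2 × 9.362² = 2 × 87.66 = 175.3.
Round up to the next whole participant.

n = 176 per group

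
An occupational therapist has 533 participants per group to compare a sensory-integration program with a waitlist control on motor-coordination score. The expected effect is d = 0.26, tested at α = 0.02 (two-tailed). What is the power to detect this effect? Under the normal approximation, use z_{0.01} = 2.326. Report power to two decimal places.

power ≈ 0.97

For two equal groups, power = Φ(d·√(n/2) − z_{α/2}).
d·√(n/2) = 0.26 × √(533/2) = 0.26 × 16.325 = 4.244.
z_β = 4.244 − 2.326 = 1.918.
Power = Φ(1.918) = 0.972.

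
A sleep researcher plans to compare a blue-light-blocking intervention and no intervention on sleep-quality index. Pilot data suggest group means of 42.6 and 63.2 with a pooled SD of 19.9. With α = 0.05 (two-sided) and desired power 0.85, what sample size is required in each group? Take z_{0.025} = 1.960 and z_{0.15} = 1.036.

Cohen's d = |M₁ − M₂| / SD_pooled = |42.6 − 63.2| / 19.9 = 20.6 / 19.9 = 1.035.
For two independent groups with equal n: n = 2·((z_{α/2} + z_β) / d)².
z_{α/2} + z_β = 1.960 + 1.036 = 2.996.
n = 2 × (2.996 / 1.035)² = 2 × 2.895² = 2 × 8.38 = 16.8.
Round up to the next whole participant.

n = 17 per group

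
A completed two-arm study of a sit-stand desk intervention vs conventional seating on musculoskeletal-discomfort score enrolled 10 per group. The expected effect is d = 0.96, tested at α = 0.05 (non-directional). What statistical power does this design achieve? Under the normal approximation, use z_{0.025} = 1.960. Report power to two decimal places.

For two equal groups, power = Φ(d·√(n/2) − z_{α/2}).
d·√(n/2) = 0.96 × √(10/2) = 0.96 × 2.236 = 2.147.
z_β = 2.147 − 1.960 = 0.187.
Power = Φ(0.187) = 0.574.

power ≈ 0.57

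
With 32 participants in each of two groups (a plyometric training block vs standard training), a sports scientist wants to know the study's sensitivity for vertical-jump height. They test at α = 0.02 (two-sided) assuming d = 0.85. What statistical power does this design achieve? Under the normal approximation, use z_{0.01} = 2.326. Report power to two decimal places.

power ≈ 0.86

For two equal groups, power = Φ(d·√(n/2) − z_{α/2}).
d·√(n/2) = 0.85 × √(32/2) = 0.85 × 4.000 = 3.400.
z_β = 3.400 − 2.326 = 1.074.
Power = Φ(1.074) = 0.859.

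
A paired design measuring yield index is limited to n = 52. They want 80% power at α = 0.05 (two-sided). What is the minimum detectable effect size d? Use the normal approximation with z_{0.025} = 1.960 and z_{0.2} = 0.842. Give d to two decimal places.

d_min ≈ 0.39

For a single sample (or paired design) of n = 52: d_min = (z_{α/2} + z_β)/√n.
z-sum = 1.960 + 0.842 = 2.802.
d_min = 2.802 / √52 = 2.802 / 7.211 = 0.389.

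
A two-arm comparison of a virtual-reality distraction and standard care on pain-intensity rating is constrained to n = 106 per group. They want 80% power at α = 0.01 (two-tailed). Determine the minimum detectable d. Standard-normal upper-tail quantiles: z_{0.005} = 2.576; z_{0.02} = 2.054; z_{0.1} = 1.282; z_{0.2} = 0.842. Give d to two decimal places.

d_min ≈ 0.47

For two independent groups of n = 106 each: d_min = (z_{α/2} + z_β)·√(2/n).
z-sum = 2.576 + 0.842 = 3.418.
d_min = 3.418 × √(2/106) = 3.418 × 0.1374 = 0.469.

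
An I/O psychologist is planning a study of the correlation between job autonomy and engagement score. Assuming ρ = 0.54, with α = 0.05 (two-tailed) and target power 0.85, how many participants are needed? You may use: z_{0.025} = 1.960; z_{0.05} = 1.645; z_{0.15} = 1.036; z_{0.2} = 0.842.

Fisher's z: C = ½·ln((1+r)/(1−r)) = ½·ln(3.3478) = 0.6042.
n = ((z_{α/2} + z_β)/C)² + 3.
(1.960 + 1.036) / 0.6042 = 2.996 / 0.6042 = 4.959.
n = 4.959² + 3 = 24.59 + 3 = 27.6.
Round up.

n = 28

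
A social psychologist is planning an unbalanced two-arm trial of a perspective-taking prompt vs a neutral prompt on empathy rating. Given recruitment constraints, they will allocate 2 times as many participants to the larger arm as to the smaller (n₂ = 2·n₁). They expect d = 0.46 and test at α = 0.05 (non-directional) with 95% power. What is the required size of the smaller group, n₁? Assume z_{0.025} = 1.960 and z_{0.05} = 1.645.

With allocation ratio k = n₂/n₁ = 2, Var(x̄₁−x̄₂) = σ²(1/n₁ + 1/(k·n₁)) = σ²·(k+1)/(k·n₁).
So n₁ = (1 + 1/k)·((z_{α/2} + z_β)/d)² = 1.500 × (3.605/0.46)².
n₁ = 1.500 × 61.42 = 92.1.
Round up: n₁ = 93, giving n₂ = 2 × 93 = 186.

n₁ = 93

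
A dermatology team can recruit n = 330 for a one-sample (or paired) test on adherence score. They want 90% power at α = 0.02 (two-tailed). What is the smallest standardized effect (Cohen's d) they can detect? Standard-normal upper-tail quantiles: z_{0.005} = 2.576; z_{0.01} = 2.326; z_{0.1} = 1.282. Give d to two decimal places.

For a single sample (or paired design) of n = 330: d_min = (z_{α/2} + z_β)/√n.
z-sum = 2.326 + 1.282 = 3.608.
d_min = 3.608 / √330 = 3.608 / 18.166 = 0.199.

d_min ≈ 0.20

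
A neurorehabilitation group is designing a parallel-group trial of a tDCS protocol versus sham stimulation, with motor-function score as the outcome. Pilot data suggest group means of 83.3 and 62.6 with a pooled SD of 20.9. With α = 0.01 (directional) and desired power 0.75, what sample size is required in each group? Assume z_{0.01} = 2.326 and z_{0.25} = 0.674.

Cohen's d = |M₁ − M₂| / SD_pooled = |83.3 − 62.6| / 20.9 = 20.7 / 20.9 = 0.990.
For two independent groups with equal n: n = 2·((z_{α} + z_β) / d)².
z_{α} + z_β = 2.326 + 0.674 = 3.000.
n = 2 × (3.000 / 0.990)² = 2 × 3.030² = 2 × 9.18 = 18.4.
Round up to the next whole participant.

n = 19 per group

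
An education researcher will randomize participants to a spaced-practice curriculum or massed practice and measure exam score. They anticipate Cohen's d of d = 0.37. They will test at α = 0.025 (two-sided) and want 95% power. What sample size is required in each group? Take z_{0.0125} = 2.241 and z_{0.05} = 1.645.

For two independent groups with equal n: n = 2·((z_{α/2} + z_β) / d)².
z_{α/2} + z_β = 2.241 + 1.645 = 3.886.
n = 2 × (3.886 / 0.37)² = 2 × 10.503² = 2 × 110.31 = 220.6.
Round up to the next whole participant.

n = 221 per group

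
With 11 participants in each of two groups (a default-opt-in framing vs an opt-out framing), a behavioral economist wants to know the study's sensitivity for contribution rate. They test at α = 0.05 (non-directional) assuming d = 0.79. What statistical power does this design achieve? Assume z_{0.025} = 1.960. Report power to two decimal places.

For two equal groups, power = Φ(d·√(n/2) − z_{α/2}).
d·√(n/2) = 0.79 × √(11/2) = 0.79 × 2.345 = 1.853.
z_β = 1.853 − 1.960 = -0.107.
Power = Φ(-0.107) = 0.457.

power ≈ 0.46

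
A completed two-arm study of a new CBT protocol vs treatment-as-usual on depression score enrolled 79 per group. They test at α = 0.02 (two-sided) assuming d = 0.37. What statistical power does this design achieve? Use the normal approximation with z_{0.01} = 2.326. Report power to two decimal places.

For two equal groups, power = Φ(d·√(n/2) − z_{α/2}).
d·√(n/2) = 0.37 × √(79/2) = 0.37 × 6.285 = 2.325.
z_β = 2.325 − 2.326 = -0.001.
Power = Φ(-0.001) = 0.500.

power ≈ 0.50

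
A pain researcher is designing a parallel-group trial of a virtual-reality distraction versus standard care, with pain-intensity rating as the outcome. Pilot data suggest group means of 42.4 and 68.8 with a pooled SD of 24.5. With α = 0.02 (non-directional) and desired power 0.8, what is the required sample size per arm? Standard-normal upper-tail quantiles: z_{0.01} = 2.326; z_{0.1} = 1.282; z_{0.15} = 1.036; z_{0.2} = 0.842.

Cohen's d = |M₁ − M₂| / SD_pooled = |42.4 − 68.8| / 24.5 = 26.4 / 24.5 = 1.078.
For two independent groups with equal n: n = 2·((z_{α/2} + z_β) / d)².
z_{α/2} + z_β = 2.326 + 0.842 = 3.168.
n = 2 × (3.168 / 1.078)² = 2 × 2.939² = 2 × 8.64 = 17.3.
Round up to the next whole participant.

n = 18 per group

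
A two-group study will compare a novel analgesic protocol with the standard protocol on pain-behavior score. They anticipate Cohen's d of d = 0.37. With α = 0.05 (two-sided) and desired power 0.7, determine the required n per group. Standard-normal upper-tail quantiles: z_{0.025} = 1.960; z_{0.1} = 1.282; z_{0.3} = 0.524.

n = 91 per group

For two independent groups with equal n: n = 2·((z_{α/2} + z_β) / d)².
z_{α/2} + z_β = 1.960 + 0.524 = 2.484.
n = 2 × (2.484 / 0.37)² = 2 × 6.714² = 2 × 45.07 = 90.1.
Round up to the next whole participant.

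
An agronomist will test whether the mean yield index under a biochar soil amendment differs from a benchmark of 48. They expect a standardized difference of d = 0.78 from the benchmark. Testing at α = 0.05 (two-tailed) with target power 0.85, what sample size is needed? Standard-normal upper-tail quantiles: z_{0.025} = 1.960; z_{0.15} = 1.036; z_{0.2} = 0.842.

For a one-sample test: n = ((z_{α/2} + z_β) / d)².
z_{α/2} + z_β = 1.960 + 1.036 = 2.996.
n = (2.996 / 0.78)² = 3.841² = 14.75.
Round up.

n = 15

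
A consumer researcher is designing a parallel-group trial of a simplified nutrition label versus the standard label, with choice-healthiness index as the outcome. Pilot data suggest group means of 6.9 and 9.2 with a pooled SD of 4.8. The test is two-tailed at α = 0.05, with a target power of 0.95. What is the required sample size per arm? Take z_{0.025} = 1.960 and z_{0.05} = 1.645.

Cohen's d = |M₁ − M₂| / SD_pooled = |6.9 − 9.2| / 4.8 = 2.3 / 4.8 = 0.479.
For two independent groups with equal n: n = 2·((z_{α/2} + z_β) / d)².
z_{α/2} + z_β = 1.960 + 1.645 = 3.605.
n = 2 × (3.605 / 0.479)² = 2 × 7.526² = 2 × 56.64 = 113.3.
Round up to the next whole participant.

n = 114 per group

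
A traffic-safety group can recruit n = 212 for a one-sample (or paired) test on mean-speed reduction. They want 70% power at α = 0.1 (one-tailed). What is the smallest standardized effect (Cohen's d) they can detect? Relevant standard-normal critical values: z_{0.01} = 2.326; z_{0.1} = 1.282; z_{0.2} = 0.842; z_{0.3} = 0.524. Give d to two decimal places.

d_min ≈ 0.12

For a single sample (or paired design) of n = 212: d_min = (z_{α} + z_β)/√n.
z-sum = 1.282 + 0.524 = 1.806.
d_min = 1.806 / √212 = 1.806 / 14.560 = 0.124.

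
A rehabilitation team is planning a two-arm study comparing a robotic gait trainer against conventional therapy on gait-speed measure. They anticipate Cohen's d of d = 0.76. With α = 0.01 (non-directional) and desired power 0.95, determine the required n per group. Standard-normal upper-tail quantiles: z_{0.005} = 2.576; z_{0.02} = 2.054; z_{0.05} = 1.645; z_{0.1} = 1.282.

For two independent groups with equal n: n = 2·((z_{α/2} + z_β) / d)².
z_{α/2} + z_β = 2.576 + 1.645 = 4.221.
n = 2 × (4.221 / 0.76)² = 2 × 5.554² = 2 × 30.85 = 61.7.
Round up to the next whole participant.

n = 62 per group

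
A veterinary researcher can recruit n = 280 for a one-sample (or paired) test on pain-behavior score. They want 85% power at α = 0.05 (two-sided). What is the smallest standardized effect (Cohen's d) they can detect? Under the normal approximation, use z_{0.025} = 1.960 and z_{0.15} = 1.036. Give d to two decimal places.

d_min ≈ 0.18

For a single sample (or paired design) of n = 280: d_min = (z_{α/2} + z_β)/√n.
z-sum = 1.960 + 1.036 = 2.996.
d_min = 2.996 / √280 = 2.996 / 16.733 = 0.179.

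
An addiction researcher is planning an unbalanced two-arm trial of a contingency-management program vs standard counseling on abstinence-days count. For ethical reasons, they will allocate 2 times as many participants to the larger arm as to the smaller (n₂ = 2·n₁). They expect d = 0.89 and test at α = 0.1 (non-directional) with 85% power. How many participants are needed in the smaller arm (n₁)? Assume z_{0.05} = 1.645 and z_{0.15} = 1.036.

n₁ = 14

With allocation ratio k = n₂/n₁ = 2, Var(x̄₁−x̄₂) = σ²(1/n₁ + 1/(k·n₁)) = σ²·(k+1)/(k·n₁).
So n₁ = (1 + 1/k)·((z_{α/2} + z_β)/d)² = 1.500 × (2.681/0.89)².
n₁ = 1.500 × 9.07 = 13.6.
Round up: n₁ = 14, giving n₂ = 2 × 14 = 28.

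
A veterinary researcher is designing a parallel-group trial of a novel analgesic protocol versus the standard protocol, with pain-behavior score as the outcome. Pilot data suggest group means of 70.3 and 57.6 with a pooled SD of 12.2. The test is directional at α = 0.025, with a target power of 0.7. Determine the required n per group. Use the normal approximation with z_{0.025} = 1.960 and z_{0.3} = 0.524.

Cohen's d = |M₁ − M₂| / SD_pooled = |70.3 − 57.6| / 12.2 = 12.7 / 12.2 = 1.041.
For two independent groups with equal n: n = 2·((z_{α} + z_β) / d)².
z_{α} + z_β = 1.960 + 0.524 = 2.484.
n = 2 × (2.484 / 1.041)² = 2 × 2.386² = 2 × 5.69 = 11.4.
Round up to the next whole participant.

n = 12 per group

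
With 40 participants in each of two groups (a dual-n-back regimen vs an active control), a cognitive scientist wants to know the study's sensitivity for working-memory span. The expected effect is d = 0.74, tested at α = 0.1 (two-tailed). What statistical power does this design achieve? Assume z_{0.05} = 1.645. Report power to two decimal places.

power ≈ 0.95

For two equal groups, power = Φ(d·√(n/2) − z_{α/2}).
d·√(n/2) = 0.74 × √(40/2) = 0.74 × 4.472 = 3.309.
z_β = 3.309 − 1.645 = 1.664.
Power = Φ(1.664) = 0.952.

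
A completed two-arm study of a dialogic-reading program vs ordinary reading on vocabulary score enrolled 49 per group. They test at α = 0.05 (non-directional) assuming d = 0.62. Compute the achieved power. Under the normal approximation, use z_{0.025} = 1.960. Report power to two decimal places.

power ≈ 0.87

For two equal groups, power = Φ(d·√(n/2) − z_{α/2}).
d·√(n/2) = 0.62 × √(49/2) = 0.62 × 4.950 = 3.069.
z_β = 3.069 − 1.960 = 1.109.
Power = Φ(1.109) = 0.866.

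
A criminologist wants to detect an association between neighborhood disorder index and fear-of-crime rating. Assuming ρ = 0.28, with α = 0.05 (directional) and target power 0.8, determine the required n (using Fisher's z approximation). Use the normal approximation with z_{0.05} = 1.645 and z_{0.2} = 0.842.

n = 78

Fisher's z: C = ½·ln((1+r)/(1−r)) = ½·ln(1.7778) = 0.2877.
n = ((z_{α} + z_β)/C)² + 3.
(1.645 + 0.842) / 0.2877 = 2.487 / 0.2877 = 8.644.
n = 8.644² + 3 = 74.73 + 3 = 77.7.
Round up.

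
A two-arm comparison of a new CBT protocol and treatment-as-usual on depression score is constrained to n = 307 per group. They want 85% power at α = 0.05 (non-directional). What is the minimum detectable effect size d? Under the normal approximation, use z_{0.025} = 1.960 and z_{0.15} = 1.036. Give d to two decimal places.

For two independent groups of n = 307 each: d_min = (z_{α/2} + z_β)·√(2/n).
z-sum = 1.960 + 1.036 = 2.996.
d_min = 2.996 × √(2/307) = 2.996 × 0.0807 = 0.242.

d_min ≈ 0.24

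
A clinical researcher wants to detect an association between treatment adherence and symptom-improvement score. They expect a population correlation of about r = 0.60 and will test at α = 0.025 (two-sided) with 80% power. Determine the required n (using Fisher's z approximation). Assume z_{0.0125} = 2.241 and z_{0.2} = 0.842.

Fisher's z: C = ½·ln((1+r)/(1−r)) = ½·ln(4.0000) = 0.6931.
n = ((z_{α/2} + z_β)/C)² + 3.
(2.241 + 0.842) / 0.6931 = 3.083 / 0.6931 = 4.448.
n = 4.448² + 3 = 19.79 + 3 = 22.8.
Round up.

n = 23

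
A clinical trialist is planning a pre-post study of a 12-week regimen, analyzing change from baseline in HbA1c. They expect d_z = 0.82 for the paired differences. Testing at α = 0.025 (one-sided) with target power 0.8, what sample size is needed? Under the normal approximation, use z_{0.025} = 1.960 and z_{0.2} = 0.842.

For a paired (one-sample on differences) test: n = ((z_{α} + z_β) / d)².
z_{α} + z_β = 1.960 + 0.842 = 2.802.
n = (2.802 / 0.82)² = 3.417² = 11.68.
Round up.

n = 12 pairs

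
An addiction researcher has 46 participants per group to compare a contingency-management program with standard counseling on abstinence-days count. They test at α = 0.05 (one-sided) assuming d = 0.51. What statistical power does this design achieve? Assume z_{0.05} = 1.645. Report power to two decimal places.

For two equal groups, power = Φ(d·√(n/2) − z_{α}).
d·√(n/2) = 0.51 × √(46/2) = 0.51 × 4.796 = 2.446.
z_β = 2.446 − 1.645 = 0.801.
Power = Φ(0.801) = 0.788.

power ≈ 0.79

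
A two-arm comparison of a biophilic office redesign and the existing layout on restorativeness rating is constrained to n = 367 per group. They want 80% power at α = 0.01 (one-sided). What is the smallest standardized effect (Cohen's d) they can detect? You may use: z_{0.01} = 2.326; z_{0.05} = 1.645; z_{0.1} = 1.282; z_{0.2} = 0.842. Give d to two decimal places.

d_min ≈ 0.23

For two independent groups of n = 367 each: d_min = (z_{α} + z_β)·√(2/n).
z-sum = 2.326 + 0.842 = 3.168.
d_min = 3.168 × √(2/367) = 3.168 × 0.0738 = 0.234.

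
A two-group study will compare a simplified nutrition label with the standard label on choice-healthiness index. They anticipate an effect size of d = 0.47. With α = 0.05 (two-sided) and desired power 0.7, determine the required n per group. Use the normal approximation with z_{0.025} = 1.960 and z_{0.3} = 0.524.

For two independent groups with equal n: n = 2·((z_{α/2} + z_β) / d)².
z_{α/2} + z_β = 1.960 + 0.524 = 2.484.
n = 2 × (2.484 / 0.47)² = 2 × 5.285² = 2 × 27.93 = 55.9.
Round up to the next whole participant.

n = 56 per group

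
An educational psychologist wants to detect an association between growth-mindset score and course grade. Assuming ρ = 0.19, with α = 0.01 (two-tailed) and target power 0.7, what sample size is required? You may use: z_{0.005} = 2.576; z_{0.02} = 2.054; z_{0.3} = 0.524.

n = 263

Fisher's z: C = ½·ln((1+r)/(1−r)) = ½·ln(1.4691) = 0.1923.
n = ((z_{α/2} + z_β)/C)² + 3.
(2.576 + 0.524) / 0.1923 = 3.100 / 0.1923 = 16.121.
n = 16.121² + 3 = 259.88 + 3 = 262.9.
Round up.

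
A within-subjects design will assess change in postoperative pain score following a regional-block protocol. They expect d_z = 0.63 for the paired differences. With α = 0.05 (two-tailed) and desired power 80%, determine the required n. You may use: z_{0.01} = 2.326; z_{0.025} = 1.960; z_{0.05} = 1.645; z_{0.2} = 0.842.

For a paired (one-sample on differences) test: n = ((z_{α/2} + z_β) / d)².
z_{α/2} + z_β = 1.960 + 0.842 = 2.802.
n = (2.802 / 0.63)² = 4.448² = 19.78.
Round up.

n = 20 pairs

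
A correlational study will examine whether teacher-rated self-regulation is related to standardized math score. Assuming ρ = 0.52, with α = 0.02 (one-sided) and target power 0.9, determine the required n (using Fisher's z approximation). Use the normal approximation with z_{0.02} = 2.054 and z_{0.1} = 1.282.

n = 37

Fisher's z: C = ½·ln((1+r)/(1−r)) = ½·ln(3.1667) = 0.5763.
n = ((z_{α} + z_β)/C)² + 3.
(2.054 + 1.282) / 0.5763 = 3.336 / 0.5763 = 5.789.
n = 5.789² + 3 = 33.51 + 3 = 36.5.
Round up.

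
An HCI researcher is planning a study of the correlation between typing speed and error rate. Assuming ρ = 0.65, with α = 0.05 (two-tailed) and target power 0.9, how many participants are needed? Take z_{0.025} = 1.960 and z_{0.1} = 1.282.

Fisher's z: C = ½·ln((1+r)/(1−r)) = ½·ln(4.7143) = 0.7753.
n = ((z_{α/2} + z_β)/C)² + 3.
(1.960 + 1.282) / 0.7753 = 3.242 / 0.7753 = 4.182.
n = 4.182² + 3 = 17.49 + 3 = 20.5.
Round up.

n = 21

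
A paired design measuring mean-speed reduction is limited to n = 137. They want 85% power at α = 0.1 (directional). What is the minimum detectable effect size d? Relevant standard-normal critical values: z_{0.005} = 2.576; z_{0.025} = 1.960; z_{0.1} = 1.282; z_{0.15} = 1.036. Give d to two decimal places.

For a single sample (or paired design) of n = 137: d_min = (z_{α} + z_β)/√n.
z-sum = 1.282 + 1.036 = 2.318.
d_min = 2.318 / √137 = 2.318 / 11.705 = 0.198.

d_min ≈ 0.20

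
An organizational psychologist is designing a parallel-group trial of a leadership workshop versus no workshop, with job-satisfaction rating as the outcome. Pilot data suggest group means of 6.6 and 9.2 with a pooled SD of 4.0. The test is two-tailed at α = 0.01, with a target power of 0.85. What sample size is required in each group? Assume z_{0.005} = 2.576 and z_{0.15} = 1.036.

Cohen's d = |M₁ − M₂| / SD_pooled = |6.6 − 9.2| / 4.0 = 2.6 / 4.0 = 0.650.
For two independent groups with equal n: n = 2·((z_{α/2} + z_β) / d)².
z_{α/2} + z_β = 2.576 + 1.036 = 3.612.
n = 2 × (3.612 / 0.650)² = 2 × 5.557² = 2 × 30.88 = 61.8.
Round up to the next whole participant.

n = 62 per group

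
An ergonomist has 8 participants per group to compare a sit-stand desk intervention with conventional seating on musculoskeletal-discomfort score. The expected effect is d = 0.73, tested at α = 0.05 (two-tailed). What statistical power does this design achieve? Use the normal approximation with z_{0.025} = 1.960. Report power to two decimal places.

power ≈ 0.31

For two equal groups, power = Φ(d·√(n/2) − z_{α/2}).
d·√(n/2) = 0.73 × √(8/2) = 0.73 × 2.000 = 1.460.
z_β = 1.460 − 1.960 = -0.500.
Power = Φ(-0.500) = 0.309.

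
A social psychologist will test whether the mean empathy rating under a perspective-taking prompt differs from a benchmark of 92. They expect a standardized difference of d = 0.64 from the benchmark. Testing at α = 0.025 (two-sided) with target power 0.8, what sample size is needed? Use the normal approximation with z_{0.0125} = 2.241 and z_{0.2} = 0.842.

n = 24

For a one-sample test: n = ((z_{α/2} + z_β) / d)².
z_{α/2} + z_β = 2.241 + 0.842 = 3.083.
n = (3.083 / 0.64)² = 4.817² = 23.21.
Round up.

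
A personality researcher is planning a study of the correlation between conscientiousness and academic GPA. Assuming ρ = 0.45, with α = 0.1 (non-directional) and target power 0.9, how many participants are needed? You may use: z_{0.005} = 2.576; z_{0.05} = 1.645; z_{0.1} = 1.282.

n = 40

Fisher's z: C = ½·ln((1+r)/(1−r)) = ½·ln(2.6364) = 0.4847.
n = ((z_{α/2} + z_β)/C)² + 3.
(1.645 + 1.282) / 0.4847 = 2.927 / 0.4847 = 6.039.
n = 6.039² + 3 = 36.47 + 3 = 39.5.
Round up.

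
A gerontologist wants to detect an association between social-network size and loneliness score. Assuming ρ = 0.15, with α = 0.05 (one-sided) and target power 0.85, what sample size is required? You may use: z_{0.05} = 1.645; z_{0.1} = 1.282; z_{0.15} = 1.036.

Fisher's z: C = ½·ln((1+r)/(1−r)) = ½·ln(1.3529) = 0.1511.
n = ((z_{α} + z_β)/C)² + 3.
(1.645 + 1.036) / 0.1511 = 2.681 / 0.1511 = 17.743.
n = 17.743² + 3 = 314.82 + 3 = 317.8.
Round up.

n = 318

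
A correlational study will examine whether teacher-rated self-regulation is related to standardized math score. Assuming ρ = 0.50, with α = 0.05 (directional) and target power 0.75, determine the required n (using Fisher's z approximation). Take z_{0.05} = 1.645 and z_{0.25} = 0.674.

Fisher's z: C = ½·ln((1+r)/(1−r)) = ½·ln(3.0000) = 0.5493.
n = ((z_{α} + z_β)/C)² + 3.
(1.645 + 0.674) / 0.5493 = 2.319 / 0.5493 = 4.222.
n = 4.222² + 3 = 17.82 + 3 = 20.8.
Round up.

n = 21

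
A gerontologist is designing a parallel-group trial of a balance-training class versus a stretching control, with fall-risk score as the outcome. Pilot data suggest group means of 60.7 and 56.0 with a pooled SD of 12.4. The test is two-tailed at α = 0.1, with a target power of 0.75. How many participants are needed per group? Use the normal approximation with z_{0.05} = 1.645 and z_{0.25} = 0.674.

n = 75 per group

Cohen's d = |M₁ − M₂| / SD_pooled = |60.7 − 56.0| / 12.4 = 4.7 / 12.4 = 0.379.
For two independent groups with equal n: n = 2·((z_{α/2} + z_β) / d)².
z_{α/2} + z_β = 1.645 + 0.674 = 2.319.
n = 2 × (2.319 / 0.379)² = 2 × 6.119² = 2 × 37.44 = 74.9.
Round up to the next whole participant.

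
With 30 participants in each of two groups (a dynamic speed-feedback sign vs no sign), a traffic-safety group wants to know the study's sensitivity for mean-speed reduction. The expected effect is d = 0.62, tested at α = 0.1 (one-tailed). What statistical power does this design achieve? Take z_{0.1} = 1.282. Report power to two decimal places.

power ≈ 0.87

For two equal groups, power = Φ(d·√(n/2) − z_{α}).
d·√(n/2) = 0.62 × √(30/2) = 0.62 × 3.873 = 2.401.
z_β = 2.401 − 1.282 = 1.119.
Power = Φ(1.119) = 0.868.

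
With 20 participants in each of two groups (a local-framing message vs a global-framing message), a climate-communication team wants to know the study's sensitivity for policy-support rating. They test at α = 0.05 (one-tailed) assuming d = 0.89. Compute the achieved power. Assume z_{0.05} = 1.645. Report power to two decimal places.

power ≈ 0.88

For two equal groups, power = Φ(d·√(n/2) − z_{α}).
d·√(n/2) = 0.89 × √(20/2) = 0.89 × 3.162 = 2.814.
z_β = 2.814 − 1.645 = 1.169.
Power = Φ(1.169) = 0.879.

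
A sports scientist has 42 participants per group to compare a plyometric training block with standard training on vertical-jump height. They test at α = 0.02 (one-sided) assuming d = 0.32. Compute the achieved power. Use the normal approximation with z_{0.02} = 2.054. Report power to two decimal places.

power ≈ 0.28

For two equal groups, power = Φ(d·√(n/2) − z_{α}).
d·√(n/2) = 0.32 × √(42/2) = 0.32 × 4.583 = 1.466.
z_β = 1.466 − 2.054 = -0.588.
Power = Φ(-0.588) = 0.278.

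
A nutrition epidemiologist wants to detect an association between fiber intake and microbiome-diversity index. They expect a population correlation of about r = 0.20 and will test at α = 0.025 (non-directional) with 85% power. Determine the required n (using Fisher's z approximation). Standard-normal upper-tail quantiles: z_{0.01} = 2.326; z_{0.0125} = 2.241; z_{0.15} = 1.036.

Fisher's z: C = ½·ln((1+r)/(1−r)) = ½·ln(1.5000) = 0.2027.
n = ((z_{α/2} + z_β)/C)² + 3.
(2.241 + 1.036) / 0.2027 = 3.277 / 0.2027 = 16.167.
n = 16.167² + 3 = 261.36 + 3 = 264.4.
Round up.

n = 265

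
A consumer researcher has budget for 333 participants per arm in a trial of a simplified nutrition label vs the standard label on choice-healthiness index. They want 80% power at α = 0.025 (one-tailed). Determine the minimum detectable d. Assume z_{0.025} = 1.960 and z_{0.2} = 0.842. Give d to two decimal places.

For two independent groups of n = 333 each: d_min = (z_{α} + z_β)·√(2/n).
z-sum = 1.960 + 0.842 = 2.802.
d_min = 2.802 × √(2/333) = 2.802 × 0.0775 = 0.217.

d_min ≈ 0.22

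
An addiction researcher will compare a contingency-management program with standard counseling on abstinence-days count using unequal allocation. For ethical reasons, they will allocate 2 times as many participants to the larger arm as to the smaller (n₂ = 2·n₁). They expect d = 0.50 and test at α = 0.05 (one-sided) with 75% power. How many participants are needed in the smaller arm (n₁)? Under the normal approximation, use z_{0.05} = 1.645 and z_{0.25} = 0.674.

With allocation ratio k = n₂/n₁ = 2, Var(x̄₁−x̄₂) = σ²(1/n₁ + 1/(k·n₁)) = σ²·(k+1)/(k·n₁).
So n₁ = (1 + 1/k)·((z_{α} + z_β)/d)² = 1.500 × (2.319/0.50)².
n₁ = 1.500 × 21.51 = 32.3.
Round up: n₁ = 33, giving n₂ = 2 × 33 = 66.

n₁ = 33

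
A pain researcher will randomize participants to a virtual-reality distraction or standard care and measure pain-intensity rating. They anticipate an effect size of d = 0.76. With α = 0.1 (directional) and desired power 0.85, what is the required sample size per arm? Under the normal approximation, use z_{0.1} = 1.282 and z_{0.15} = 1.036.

For two independent groups with equal n: n = 2·((z_{α} + z_β) / d)².
z_{α} + z_β = 1.282 + 1.036 = 2.318.
n = 2 × (2.318 / 0.76)² = 2 × 3.050² = 2 × 9.30 = 18.6.
Round up to the next whole participant.

n = 19 per group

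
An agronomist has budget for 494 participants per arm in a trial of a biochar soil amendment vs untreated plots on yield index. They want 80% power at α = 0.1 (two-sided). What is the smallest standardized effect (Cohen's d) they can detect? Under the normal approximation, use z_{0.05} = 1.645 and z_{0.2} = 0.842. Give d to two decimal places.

d_min ≈ 0.16

For two independent groups of n = 494 each: d_min = (z_{α/2} + z_β)·√(2/n).
z-sum = 1.645 + 0.842 = 2.487.
d_min = 2.487 × √(2/494) = 2.487 × 0.0636 = 0.158.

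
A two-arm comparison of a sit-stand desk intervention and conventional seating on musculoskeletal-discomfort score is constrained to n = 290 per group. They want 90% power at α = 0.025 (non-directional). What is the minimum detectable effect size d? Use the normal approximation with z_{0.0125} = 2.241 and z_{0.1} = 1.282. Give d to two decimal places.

d_min ≈ 0.29

For two independent groups of n = 290 each: d_min = (z_{α/2} + z_β)·√(2/n).
z-sum = 2.241 + 1.282 = 3.523.
d_min = 3.523 × √(2/290) = 3.523 × 0.0830 = 0.293.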